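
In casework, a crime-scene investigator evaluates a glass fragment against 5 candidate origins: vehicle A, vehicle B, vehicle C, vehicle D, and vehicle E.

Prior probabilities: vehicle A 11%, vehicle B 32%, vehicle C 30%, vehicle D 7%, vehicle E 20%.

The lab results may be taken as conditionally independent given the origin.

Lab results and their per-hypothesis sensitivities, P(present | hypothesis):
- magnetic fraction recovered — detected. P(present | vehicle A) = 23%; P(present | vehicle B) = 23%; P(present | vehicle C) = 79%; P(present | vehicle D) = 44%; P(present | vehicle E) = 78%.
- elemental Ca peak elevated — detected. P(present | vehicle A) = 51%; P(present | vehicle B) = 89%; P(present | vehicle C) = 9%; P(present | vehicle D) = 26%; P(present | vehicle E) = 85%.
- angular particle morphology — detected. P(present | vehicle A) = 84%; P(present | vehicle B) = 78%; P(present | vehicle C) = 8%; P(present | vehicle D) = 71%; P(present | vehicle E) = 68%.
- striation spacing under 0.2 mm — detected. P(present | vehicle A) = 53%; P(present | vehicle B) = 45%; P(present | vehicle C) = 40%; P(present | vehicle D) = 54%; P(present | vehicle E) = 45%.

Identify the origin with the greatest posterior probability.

By Bayes' rule with conditional independence, the unnormalized weight for each hypothesis is prior × ∏ likelihoods:
  vehicle A: 0.11 × 0.23 × 0.51 × 0.84 × 0.53 = 0.0057444
  vehicle B: 0.32 × 0.23 × 0.89 × 0.78 × 0.45 = 0.022992
  vehicle C: 0.30 × 0.79 × 0.09 × 0.08 × 0.40 = 0.00068256
  vehicle D: 0.07 × 0.44 × 0.26 × 0.71 × 0.54 = 0.0030703
  vehicle E: 0.20 × 0.78 × 0.85 × 0.68 × 0.45 = 0.040576
Marginal likelihood of the evidence = 0.073065.
P(vehicle A | evidence) ≈ 0.0057444 / 0.073065 ≈ 0.079
P(vehicle B | evidence) ≈ 0.022992 / 0.073065 ≈ 0.315
P(vehicle C | evidence) ≈ 0.00068256 / 0.073065 ≈ 0.009
P(vehicle D | evidence) ≈ 0.0030703 / 0.073065 ≈ 0.042
P(vehicle E | evidence) ≈ 0.040576 / 0.073065 ≈ 0.555
The largest is 0.555, so vehicle E is most probable.

vehicle E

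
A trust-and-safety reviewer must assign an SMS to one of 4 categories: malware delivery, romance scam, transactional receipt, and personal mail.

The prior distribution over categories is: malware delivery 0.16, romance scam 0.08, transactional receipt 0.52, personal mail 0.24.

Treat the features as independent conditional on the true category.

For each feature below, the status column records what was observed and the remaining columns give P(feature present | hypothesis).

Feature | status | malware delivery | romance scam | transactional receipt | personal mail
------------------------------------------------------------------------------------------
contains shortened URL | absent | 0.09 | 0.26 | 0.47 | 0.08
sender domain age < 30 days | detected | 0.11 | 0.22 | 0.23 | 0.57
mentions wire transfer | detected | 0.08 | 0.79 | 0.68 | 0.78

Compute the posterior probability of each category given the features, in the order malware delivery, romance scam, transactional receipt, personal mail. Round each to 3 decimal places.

0.008, 0.067, 0.282, 0.642

Multiply each prior by the joint likelihood of the feature pattern (using 1 − P(present | H) for each absent feature):
  malware delivery: 0.16 × (1 − 0.09) × 0.11 × 0.08 = 0.0012813
  romance scam: 0.08 × (1 − 0.26) × 0.22 × 0.79 = 0.010289
  transactional receipt: 0.52 × (1 − 0.47) × 0.23 × 0.68 = 0.043104
  personal mail: 0.24 × (1 − 0.08) × 0.57 × 0.78 = 0.098168
Marginal likelihood of the evidence = 0.15284.
P(malware delivery | evidence) = 0.0012813 / 0.15284 ≈ 0.008
P(romance scam | evidence) = 0.010289 / 0.15284 ≈ 0.067
P(transactional receipt | evidence) = 0.043104 / 0.15284 ≈ 0.282
P(personal mail | evidence) = 0.098168 / 0.15284 ≈ 0.642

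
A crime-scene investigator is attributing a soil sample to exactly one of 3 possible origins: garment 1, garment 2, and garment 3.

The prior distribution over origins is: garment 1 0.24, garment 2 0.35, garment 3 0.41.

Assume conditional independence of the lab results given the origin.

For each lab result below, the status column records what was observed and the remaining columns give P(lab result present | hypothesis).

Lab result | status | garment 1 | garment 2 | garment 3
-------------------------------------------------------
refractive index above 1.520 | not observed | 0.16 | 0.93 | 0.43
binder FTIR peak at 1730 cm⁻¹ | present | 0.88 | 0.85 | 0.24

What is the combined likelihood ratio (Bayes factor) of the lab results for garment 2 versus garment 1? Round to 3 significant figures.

The Bayes factor is the ratio of the joint likelihoods of the lab result pattern under the two hypotheses (using 1 − P(present | H) for each absent lab result).
  garment 2: (1 − 0.93) × 0.85 = 0.0595
  garment 1: (1 − 0.16) × 0.88 = 0.7392
Bayes factor = 0.0595 / 0.7392 ≈ 0.0805

0.0805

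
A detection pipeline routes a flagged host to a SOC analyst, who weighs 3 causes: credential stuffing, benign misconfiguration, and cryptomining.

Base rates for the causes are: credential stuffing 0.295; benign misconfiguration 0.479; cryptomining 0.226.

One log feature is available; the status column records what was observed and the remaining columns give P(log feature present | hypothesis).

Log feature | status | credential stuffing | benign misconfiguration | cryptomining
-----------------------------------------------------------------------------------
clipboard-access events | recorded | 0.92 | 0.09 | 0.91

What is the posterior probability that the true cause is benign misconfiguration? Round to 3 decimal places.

0.083

By Bayes' rule, the unnormalized weight for each hypothesis is prior × likelihood:
  credential stuffing: 0.295 × 0.92 = 0.2714
  benign misconfiguration: 0.479 × 0.09 = 0.04311
  cryptomining: 0.226 × 0.91 = 0.20566
Normalizing constant Z = 0.2714 + 0.04311 + 0.20566 = 0.52017.
P(benign misconfiguration | evidence) = 0.04311 / 0.52017 ≈ 0.083.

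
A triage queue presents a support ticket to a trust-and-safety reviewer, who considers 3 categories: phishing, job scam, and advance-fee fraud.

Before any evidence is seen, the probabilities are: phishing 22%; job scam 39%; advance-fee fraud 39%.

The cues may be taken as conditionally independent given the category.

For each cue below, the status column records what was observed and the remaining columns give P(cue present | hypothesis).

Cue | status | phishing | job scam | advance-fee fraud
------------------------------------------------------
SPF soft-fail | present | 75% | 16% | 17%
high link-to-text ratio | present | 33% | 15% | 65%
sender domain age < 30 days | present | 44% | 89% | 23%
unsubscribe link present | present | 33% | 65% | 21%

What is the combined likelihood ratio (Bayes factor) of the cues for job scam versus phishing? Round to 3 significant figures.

The Bayes factor is the ratio of the joint likelihoods of the cue pattern under the two hypotheses.
  job scam: 0.16 × 0.15 × 0.89 × 0.65 = 0.013884
  phishing: 0.75 × 0.33 × 0.44 × 0.33 = 0.035937
Bayes factor = 0.013884 / 0.035937 ≈ 0.386

0.386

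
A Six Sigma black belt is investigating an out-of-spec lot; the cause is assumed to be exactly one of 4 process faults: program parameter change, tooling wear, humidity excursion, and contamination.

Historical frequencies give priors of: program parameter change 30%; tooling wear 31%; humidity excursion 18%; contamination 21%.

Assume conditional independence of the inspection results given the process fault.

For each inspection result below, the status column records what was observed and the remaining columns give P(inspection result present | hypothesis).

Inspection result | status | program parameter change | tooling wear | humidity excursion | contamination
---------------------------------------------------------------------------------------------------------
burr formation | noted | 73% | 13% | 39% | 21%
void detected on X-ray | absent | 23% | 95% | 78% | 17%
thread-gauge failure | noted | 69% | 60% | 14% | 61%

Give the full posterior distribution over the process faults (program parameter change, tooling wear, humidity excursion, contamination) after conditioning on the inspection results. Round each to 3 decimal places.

For each hypothesis, the unnormalized posterior weight is prior × product of the inspection result likelihoods (using 1 − P(present | H) for each absent inspection result):
  program parameter change: 0.30 × 0.73 × (1 − 0.23) × 0.69 = 0.11635
  tooling wear: 0.31 × 0.13 × (1 − 0.95) × 0.60 = 0.001209
  humidity excursion: 0.18 × 0.39 × (1 − 0.78) × 0.14 = 0.0021622
  contamination: 0.21 × 0.21 × (1 − 0.17) × 0.61 = 0.022328
The unnormalized weights sum to 0.14205.
P(program parameter change | evidence) = 0.11635 / 0.14205 ≈ 0.819
P(tooling wear | evidence) = 0.001209 / 0.14205 ≈ 0.009
P(humidity excursion | evidence) = 0.0021622 / 0.14205 ≈ 0.015
P(contamination | evidence) = 0.022328 / 0.14205 ≈ 0.157

0.819, 0.009, 0.015, 0.157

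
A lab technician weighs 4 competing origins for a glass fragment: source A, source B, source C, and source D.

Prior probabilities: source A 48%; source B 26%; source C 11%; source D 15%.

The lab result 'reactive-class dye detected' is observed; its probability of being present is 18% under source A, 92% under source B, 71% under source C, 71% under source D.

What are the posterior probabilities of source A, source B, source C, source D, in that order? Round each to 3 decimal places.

For each hypothesis, the unnormalized posterior weight is prior × likelihood:
  source A: 0.48 × 0.18 = 0.0864
  source B: 0.26 × 0.92 = 0.2392
  source C: 0.11 × 0.71 = 0.0781
  source D: 0.15 × 0.71 = 0.1065
Normalizing constant Z = 0.0864 + 0.2392 + 0.0781 + 0.1065 = 0.5102.
P(source A | evidence) = 0.0864 / 0.5102 ≈ 0.169
P(source B | evidence) = 0.2392 / 0.5102 ≈ 0.469
P(source C | evidence) = 0.0781 / 0.5102 ≈ 0.153
P(source D | evidence) = 0.1065 / 0.5102 ≈ 0.209

0.169, 0.469, 0.153, 0.209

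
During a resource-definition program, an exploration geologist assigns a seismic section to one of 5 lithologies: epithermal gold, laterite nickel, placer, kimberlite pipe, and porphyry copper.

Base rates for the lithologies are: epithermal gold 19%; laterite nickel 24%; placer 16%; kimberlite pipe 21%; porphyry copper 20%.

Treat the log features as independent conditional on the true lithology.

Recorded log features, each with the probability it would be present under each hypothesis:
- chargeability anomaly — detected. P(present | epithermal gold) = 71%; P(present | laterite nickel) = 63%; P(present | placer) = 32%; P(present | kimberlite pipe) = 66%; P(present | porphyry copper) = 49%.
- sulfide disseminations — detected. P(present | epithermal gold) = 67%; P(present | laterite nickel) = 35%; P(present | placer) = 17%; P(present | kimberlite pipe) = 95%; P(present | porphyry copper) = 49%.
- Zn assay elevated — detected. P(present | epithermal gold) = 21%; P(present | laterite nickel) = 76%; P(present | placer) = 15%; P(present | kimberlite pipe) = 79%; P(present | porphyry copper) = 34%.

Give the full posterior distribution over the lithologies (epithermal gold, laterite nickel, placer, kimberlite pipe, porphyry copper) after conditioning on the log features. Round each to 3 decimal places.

For each hypothesis, the unnormalized posterior weight is prior × product of the log feature likelihoods:
  epithermal gold: 0.19 × 0.71 × 0.67 × 0.21 = 0.01898
  laterite nickel: 0.24 × 0.63 × 0.35 × 0.76 = 0.040219
  placer: 0.16 × 0.32 × 0.17 × 0.15 = 0.0013056
  kimberlite pipe: 0.21 × 0.66 × 0.95 × 0.79 = 0.10402
  porphyry copper: 0.20 × 0.49 × 0.49 × 0.34 = 0.016327
Marginal likelihood of the evidence = 0.18085.
P(epithermal gold | evidence) = 0.01898 / 0.18085 ≈ 0.105
P(laterite nickel | evidence) = 0.040219 / 0.18085 ≈ 0.222
P(placer | evidence) = 0.0013056 / 0.18085 ≈ 0.007
P(kimberlite pipe | evidence) = 0.10402 / 0.18085 ≈ 0.575
P(porphyry copper | evidence) = 0.016327 / 0.18085 ≈ 0.090

0.105, 0.222, 0.007, 0.575, 0.090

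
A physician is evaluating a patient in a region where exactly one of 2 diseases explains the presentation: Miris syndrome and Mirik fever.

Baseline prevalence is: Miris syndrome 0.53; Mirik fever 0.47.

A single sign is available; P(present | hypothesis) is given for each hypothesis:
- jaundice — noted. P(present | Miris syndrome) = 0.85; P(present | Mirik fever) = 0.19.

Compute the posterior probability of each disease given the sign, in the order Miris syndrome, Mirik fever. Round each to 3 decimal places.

0.835, 0.165

By Bayes' rule, the unnormalized weight for each hypothesis is prior × likelihood:
  Miris syndrome: 0.53 × 0.85 = 0.4505
  Mirik fever: 0.47 × 0.19 = 0.0893
Normalizing constant Z = 0.4505 + 0.0893 = 0.5398.
P(Miris syndrome | evidence) = 0.4505 / 0.5398 ≈ 0.835
P(Mirik fever | evidence) = 0.0893 / 0.5398 ≈ 0.165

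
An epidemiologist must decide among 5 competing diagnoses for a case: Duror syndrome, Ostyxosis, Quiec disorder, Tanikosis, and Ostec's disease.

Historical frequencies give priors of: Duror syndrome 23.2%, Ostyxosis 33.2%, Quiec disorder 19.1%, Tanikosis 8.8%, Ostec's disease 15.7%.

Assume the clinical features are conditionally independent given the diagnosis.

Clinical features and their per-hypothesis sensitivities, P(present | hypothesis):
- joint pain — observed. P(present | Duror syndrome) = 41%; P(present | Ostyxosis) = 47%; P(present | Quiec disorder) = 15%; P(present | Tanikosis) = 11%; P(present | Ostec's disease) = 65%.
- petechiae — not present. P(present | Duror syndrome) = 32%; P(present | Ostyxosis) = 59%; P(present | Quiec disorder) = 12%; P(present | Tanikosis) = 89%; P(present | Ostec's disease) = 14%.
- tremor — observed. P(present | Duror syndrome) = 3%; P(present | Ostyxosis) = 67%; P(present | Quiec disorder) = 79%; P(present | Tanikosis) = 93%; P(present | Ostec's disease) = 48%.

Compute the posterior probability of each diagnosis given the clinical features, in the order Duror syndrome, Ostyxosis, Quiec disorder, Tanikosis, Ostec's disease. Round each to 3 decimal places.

0.018, 0.397, 0.185, 0.009, 0.391

For each hypothesis, the unnormalized posterior weight is prior × product of the clinical feature likelihoods (using 1 − P(present | H) for each absent clinical feature):
  Duror syndrome: 0.232 × 0.41 × (1 − 0.32) × 0.03 = 0.0019404
  Ostyxosis: 0.332 × 0.47 × (1 − 0.59) × 0.67 = 0.042864
  Quiec disorder: 0.191 × 0.15 × (1 − 0.12) × 0.79 = 0.019917
  Tanikosis: 0.088 × 0.11 × (1 − 0.89) × 0.93 = 0.00099026
  Ostec's disease: 0.157 × 0.65 × (1 − 0.14) × 0.48 = 0.042126
Normalizing constant Z = 0.0019404 + 0.042864 + 0.019917 + 0.00099026 + 0.042126 = 0.10784.
P(Duror syndrome | evidence) = 0.0019404 / 0.10784 ≈ 0.018
P(Ostyxosis | evidence) = 0.042864 / 0.10784 ≈ 0.397
P(Quiec disorder | evidence) = 0.019917 / 0.10784 ≈ 0.185
P(Tanikosis | evidence) = 0.00099026 / 0.10784 ≈ 0.009
P(Ostec's disease | evidence) = 0.042126 / 0.10784 ≈ 0.391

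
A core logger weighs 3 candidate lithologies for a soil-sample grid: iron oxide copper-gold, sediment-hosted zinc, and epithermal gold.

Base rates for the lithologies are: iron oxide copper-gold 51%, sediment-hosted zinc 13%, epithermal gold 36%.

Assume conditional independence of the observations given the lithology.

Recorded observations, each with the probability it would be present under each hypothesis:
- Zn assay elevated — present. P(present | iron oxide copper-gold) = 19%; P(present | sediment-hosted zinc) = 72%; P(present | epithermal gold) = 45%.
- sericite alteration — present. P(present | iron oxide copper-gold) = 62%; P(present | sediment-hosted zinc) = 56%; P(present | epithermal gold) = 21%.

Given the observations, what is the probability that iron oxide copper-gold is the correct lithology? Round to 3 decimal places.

0.410

Multiply each prior by the joint likelihood of the evidence pattern:
  iron oxide copper-gold: 0.51 × 0.19 × 0.62 = 0.060078
  sediment-hosted zinc: 0.13 × 0.72 × 0.56 = 0.052416
  epithermal gold: 0.36 × 0.45 × 0.21 = 0.03402
Marginal likelihood of the evidence = 0.14651.
P(iron oxide copper-gold | evidence) = 0.060078 / 0.14651 ≈ 0.410.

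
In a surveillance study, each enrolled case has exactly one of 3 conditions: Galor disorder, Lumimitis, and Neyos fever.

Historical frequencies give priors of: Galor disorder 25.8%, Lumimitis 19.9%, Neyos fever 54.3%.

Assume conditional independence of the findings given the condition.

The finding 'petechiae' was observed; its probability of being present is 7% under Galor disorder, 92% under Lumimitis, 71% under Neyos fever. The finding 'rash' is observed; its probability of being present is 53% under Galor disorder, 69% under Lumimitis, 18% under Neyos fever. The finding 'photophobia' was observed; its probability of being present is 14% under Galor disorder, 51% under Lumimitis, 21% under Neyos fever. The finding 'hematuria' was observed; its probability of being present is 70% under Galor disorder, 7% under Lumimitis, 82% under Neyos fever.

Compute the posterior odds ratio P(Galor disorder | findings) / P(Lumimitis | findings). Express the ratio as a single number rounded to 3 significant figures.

0.208

Unnormalized posterior weight (prior times the finding likelihoods) for each of the two hypotheses:
  Galor disorder: 0.258 × 0.07 × 0.53 × 0.14 × 0.70 = 0.00093804
  Lumimitis: 0.199 × 0.92 × 0.69 × 0.51 × 0.07 = 0.0045098
Odds(Galor disorder : Lumimitis) = 0.00093804 / 0.0045098 ≈ 0.208.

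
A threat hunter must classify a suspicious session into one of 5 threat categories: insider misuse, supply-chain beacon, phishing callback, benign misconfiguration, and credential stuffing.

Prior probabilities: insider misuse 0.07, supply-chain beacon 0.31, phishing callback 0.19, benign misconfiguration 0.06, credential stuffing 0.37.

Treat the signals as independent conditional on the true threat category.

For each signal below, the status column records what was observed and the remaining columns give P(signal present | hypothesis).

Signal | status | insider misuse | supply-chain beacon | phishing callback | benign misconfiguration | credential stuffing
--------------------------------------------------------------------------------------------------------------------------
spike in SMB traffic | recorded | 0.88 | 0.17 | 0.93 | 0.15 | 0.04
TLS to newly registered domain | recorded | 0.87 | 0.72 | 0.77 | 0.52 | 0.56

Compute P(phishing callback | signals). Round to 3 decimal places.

0.566

By Bayes' rule with conditional independence, the unnormalized weight for each hypothesis is prior × ∏ likelihoods:
  insider misuse: 0.07 × 0.88 × 0.87 = 0.053592
  supply-chain beacon: 0.31 × 0.17 × 0.72 = 0.037944
  phishing callback: 0.19 × 0.93 × 0.77 = 0.13606
  benign misconfiguration: 0.06 × 0.15 × 0.52 = 0.00468
  credential stuffing: 0.37 × 0.04 × 0.56 = 0.008288
The unnormalized weights sum to 0.24056.
P(phishing callback | evidence) = 0.13606 / 0.24056 ≈ 0.566.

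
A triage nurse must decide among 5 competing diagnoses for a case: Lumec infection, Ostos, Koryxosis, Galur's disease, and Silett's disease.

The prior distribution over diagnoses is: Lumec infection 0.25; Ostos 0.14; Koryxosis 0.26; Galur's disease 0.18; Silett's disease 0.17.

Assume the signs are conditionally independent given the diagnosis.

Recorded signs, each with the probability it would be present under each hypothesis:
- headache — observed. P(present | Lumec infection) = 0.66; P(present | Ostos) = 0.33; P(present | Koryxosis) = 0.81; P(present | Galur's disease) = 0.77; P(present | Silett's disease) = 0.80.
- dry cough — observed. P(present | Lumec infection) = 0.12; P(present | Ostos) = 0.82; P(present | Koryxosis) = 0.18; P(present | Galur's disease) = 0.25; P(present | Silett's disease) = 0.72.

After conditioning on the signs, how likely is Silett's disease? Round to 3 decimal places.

For each hypothesis, the unnormalized posterior weight is prior × product of the sign likelihoods:
  Lumec infection: 0.25 × 0.66 × 0.12 = 0.0198
  Ostos: 0.14 × 0.33 × 0.82 = 0.037884
  Koryxosis: 0.26 × 0.81 × 0.18 = 0.037908
  Galur's disease: 0.18 × 0.77 × 0.25 = 0.03465
  Silett's disease: 0.17 × 0.80 × 0.72 = 0.09792
Normalizing constant Z = 0.0198 + 0.037884 + 0.037908 + 0.03465 + 0.09792 = 0.22816.
P(Silett's disease | evidence) = 0.09792 / 0.22816 ≈ 0.429.

0.429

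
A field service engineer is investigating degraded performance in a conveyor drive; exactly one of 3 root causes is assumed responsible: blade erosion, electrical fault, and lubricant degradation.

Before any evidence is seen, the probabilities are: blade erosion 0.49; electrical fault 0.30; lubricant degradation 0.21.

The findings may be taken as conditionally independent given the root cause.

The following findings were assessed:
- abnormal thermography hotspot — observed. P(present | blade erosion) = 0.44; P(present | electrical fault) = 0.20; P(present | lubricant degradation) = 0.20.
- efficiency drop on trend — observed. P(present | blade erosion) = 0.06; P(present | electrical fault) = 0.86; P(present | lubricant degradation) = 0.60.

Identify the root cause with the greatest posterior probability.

By Bayes' rule with conditional independence, the unnormalized weight for each hypothesis is prior × ∏ likelihoods:
  blade erosion: 0.49 × 0.44 × 0.06 = 0.012936
  electrical fault: 0.30 × 0.20 × 0.86 = 0.0516
  lubricant degradation: 0.21 × 0.20 × 0.60 = 0.0252
Marginal likelihood of the evidence = 0.089736.
P(blade erosion | evidence) ≈ 0.012936 / 0.089736 ≈ 0.144
P(electrical fault | evidence) ≈ 0.0516 / 0.089736 ≈ 0.575
P(lubricant degradation | evidence) ≈ 0.0252 / 0.089736 ≈ 0.281
The largest is 0.575, so electrical fault is most probable.

electrical fault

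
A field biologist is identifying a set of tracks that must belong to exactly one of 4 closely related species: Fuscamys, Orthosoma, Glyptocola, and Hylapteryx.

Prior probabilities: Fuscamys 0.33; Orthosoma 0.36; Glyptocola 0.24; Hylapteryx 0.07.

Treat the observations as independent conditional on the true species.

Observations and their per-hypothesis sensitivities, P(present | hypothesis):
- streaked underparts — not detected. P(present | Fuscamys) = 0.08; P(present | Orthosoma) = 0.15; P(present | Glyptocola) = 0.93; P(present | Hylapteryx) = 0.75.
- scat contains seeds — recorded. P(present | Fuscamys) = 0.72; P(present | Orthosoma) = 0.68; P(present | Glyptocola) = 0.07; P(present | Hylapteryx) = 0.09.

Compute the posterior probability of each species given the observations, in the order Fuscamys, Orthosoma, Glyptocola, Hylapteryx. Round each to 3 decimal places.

For each hypothesis, the unnormalized posterior weight is prior × product of the observation likelihoods (using 1 − P(present | H) for each absent observation):
  Fuscamys: 0.33 × (1 − 0.08) × 0.72 = 0.21859
  Orthosoma: 0.36 × (1 − 0.15) × 0.68 = 0.20808
  Glyptocola: 0.24 × (1 − 0.93) × 0.07 = 0.001176
  Hylapteryx: 0.07 × (1 − 0.75) × 0.09 = 0.001575
The unnormalized weights sum to 0.42942.
P(Fuscamys | evidence) = 0.21859 / 0.42942 ≈ 0.509
P(Orthosoma | evidence) = 0.20808 / 0.42942 ≈ 0.485
P(Glyptocola | evidence) = 0.001176 / 0.42942 ≈ 0.003
P(Hylapteryx | evidence) = 0.001575 / 0.42942 ≈ 0.004

0.509, 0.485, 0.003, 0.004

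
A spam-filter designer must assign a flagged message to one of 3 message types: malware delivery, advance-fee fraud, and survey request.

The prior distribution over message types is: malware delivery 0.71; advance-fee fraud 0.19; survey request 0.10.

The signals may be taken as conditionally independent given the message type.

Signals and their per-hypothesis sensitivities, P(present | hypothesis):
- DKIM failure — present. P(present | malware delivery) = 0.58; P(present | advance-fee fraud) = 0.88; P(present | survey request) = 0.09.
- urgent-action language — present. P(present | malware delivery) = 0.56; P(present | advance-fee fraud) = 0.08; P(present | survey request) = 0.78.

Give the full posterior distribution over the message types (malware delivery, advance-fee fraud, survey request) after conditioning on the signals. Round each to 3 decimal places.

0.919, 0.053, 0.028

By Bayes' rule with conditional independence, the unnormalized weight for each hypothesis is prior × ∏ likelihoods:
  malware delivery: 0.71 × 0.58 × 0.56 = 0.23061
  advance-fee fraud: 0.19 × 0.88 × 0.08 = 0.013376
  survey request: 0.10 × 0.09 × 0.78 = 0.00702
Normalizing constant Z = 0.23061 + 0.013376 + 0.00702 = 0.251.
P(malware delivery | evidence) = 0.23061 / 0.251 ≈ 0.919
P(advance-fee fraud | evidence) = 0.013376 / 0.251 ≈ 0.053
P(survey request | evidence) = 0.00702 / 0.251 ≈ 0.028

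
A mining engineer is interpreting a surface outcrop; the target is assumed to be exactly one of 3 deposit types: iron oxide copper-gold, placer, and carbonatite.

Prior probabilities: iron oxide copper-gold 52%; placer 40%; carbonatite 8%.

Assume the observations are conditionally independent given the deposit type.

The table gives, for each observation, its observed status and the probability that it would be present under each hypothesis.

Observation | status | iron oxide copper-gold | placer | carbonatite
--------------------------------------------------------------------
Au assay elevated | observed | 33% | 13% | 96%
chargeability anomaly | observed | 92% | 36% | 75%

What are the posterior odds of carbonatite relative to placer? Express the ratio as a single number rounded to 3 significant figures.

3.08

Posterior odds equal prior odds times the likelihood ratio; only the two competing hypotheses matter.
  carbonatite: 0.08 × 0.96 × 0.75 = 0.0576
  placer: 0.40 × 0.13 × 0.36 = 0.01872
Posterior odds = 0.0576 / 0.01872 ≈ 3.08.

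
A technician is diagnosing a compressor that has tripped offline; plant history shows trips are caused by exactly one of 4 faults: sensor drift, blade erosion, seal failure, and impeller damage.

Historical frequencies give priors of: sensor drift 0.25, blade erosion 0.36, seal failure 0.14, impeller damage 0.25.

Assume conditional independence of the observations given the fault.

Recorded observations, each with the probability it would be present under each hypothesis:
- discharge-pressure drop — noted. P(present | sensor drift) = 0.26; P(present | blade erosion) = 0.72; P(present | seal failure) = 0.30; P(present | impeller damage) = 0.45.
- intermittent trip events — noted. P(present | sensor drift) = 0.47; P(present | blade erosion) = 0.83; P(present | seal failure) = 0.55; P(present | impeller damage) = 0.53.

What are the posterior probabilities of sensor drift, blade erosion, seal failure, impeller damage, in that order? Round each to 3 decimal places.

By Bayes' rule with conditional independence, the unnormalized weight for each hypothesis is prior × ∏ likelihoods:
  sensor drift: 0.25 × 0.26 × 0.47 = 0.03055
  blade erosion: 0.36 × 0.72 × 0.83 = 0.21514
  seal failure: 0.14 × 0.30 × 0.55 = 0.0231
  impeller damage: 0.25 × 0.45 × 0.53 = 0.059625
Marginal likelihood of the evidence = 0.32841.
P(sensor drift | evidence) = 0.03055 / 0.32841 ≈ 0.093
P(blade erosion | evidence) = 0.21514 / 0.32841 ≈ 0.655
P(seal failure | evidence) = 0.0231 / 0.32841 ≈ 0.070
P(impeller damage | evidence) = 0.059625 / 0.32841 ≈ 0.182

0.093, 0.655, 0.070, 0.182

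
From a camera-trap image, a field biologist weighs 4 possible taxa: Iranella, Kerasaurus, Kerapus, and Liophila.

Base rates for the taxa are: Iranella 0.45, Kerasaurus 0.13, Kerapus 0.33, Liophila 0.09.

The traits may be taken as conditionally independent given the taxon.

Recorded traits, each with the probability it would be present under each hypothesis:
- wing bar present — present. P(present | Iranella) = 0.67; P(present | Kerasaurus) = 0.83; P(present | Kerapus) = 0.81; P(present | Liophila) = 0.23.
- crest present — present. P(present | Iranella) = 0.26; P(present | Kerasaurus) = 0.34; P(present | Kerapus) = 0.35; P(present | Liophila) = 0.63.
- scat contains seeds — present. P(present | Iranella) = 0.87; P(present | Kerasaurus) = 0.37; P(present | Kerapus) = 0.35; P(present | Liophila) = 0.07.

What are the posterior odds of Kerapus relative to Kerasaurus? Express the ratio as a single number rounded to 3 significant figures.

The normalizing constant cancels in an odds ratio, so compute prior × likelihood for the two hypotheses only:
  Kerapus: 0.33 × 0.81 × 0.35 × 0.35 = 0.032744
  Kerasaurus: 0.13 × 0.83 × 0.34 × 0.37 = 0.013574
Odds(Kerapus : Kerasaurus) = 0.032744 / 0.013574 ≈ 2.41.

2.41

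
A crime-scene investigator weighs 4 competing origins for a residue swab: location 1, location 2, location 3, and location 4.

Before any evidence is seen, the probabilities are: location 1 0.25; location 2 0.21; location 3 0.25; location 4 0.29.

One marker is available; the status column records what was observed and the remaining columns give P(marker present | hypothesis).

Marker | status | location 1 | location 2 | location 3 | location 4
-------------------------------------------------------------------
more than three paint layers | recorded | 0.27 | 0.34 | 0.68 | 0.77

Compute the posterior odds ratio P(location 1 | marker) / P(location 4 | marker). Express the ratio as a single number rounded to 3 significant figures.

The normalizing constant cancels in an odds ratio, so compute prior × likelihood for the two hypotheses only:
  location 1: 0.25 × 0.27 = 0.0675
  location 4: 0.29 × 0.77 = 0.2233
Posterior odds = 0.0675 / 0.2233 ≈ 0.302.

0.302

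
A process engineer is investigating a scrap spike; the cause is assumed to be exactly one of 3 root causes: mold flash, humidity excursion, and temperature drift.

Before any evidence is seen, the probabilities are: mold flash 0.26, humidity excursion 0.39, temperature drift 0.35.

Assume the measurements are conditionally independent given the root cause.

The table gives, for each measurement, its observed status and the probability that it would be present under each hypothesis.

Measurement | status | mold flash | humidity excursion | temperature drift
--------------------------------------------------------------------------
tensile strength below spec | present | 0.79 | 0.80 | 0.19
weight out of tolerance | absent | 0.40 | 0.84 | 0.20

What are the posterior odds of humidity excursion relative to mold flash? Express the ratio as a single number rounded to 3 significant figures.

0.405

Unnormalized posterior weight (prior times the measurement likelihoods) for each of the two hypotheses (using 1 − P(present | H) for each absent measurement):
  humidity excursion: 0.39 × 0.80 × (1 − 0.84) = 0.04992
  mold flash: 0.26 × 0.79 × (1 − 0.40) = 0.12324
Odds(humidity excursion : mold flash) = 0.04992 / 0.12324 ≈ 0.405.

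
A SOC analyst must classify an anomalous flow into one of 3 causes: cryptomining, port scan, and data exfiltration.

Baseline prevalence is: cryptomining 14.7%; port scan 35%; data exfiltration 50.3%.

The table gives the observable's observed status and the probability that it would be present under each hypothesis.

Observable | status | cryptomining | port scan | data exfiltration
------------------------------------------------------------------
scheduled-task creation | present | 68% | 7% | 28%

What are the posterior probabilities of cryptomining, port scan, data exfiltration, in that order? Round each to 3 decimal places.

0.377, 0.092, 0.531

By Bayes' rule, the unnormalized weight for each hypothesis is prior × likelihood:
  cryptomining: 0.147 × 0.68 = 0.09996
  port scan: 0.350 × 0.07 = 0.0245
  data exfiltration: 0.503 × 0.28 = 0.14084
Marginal likelihood of the evidence = 0.2653.
P(cryptomining | evidence) = 0.09996 / 0.2653 ≈ 0.377
P(port scan | evidence) = 0.0245 / 0.2653 ≈ 0.092
P(data exfiltration | evidence) = 0.14084 / 0.2653 ≈ 0.531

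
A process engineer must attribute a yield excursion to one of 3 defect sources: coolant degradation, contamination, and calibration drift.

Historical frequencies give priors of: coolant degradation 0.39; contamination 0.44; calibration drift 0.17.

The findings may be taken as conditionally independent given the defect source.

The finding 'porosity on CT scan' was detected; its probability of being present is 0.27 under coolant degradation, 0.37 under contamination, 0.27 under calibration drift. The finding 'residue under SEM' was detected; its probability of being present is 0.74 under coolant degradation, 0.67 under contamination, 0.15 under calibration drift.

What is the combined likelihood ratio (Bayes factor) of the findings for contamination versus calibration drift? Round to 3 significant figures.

Joint likelihood of the evidence pattern under each hypothesis:
  contamination: 0.37 × 0.67 = 0.2479
  calibration drift: 0.27 × 0.15 = 0.0405
Bayes factor = 0.2479 / 0.0405 ≈ 6.12

6.12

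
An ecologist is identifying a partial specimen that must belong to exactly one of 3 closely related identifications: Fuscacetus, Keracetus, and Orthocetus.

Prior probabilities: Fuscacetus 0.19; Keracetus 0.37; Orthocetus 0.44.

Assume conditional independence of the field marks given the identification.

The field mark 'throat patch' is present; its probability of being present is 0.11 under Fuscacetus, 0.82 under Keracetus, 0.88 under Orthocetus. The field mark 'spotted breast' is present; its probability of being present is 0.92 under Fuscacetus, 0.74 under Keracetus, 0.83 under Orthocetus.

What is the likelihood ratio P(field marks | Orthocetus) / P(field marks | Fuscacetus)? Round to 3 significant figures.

7.22

Joint likelihood of the field mark pattern under each hypothesis:
  Orthocetus: 0.88 × 0.83 = 0.7304
  Fuscacetus: 0.11 × 0.92 = 0.1012
Bayes factor = 0.7304 / 0.1012 ≈ 7.22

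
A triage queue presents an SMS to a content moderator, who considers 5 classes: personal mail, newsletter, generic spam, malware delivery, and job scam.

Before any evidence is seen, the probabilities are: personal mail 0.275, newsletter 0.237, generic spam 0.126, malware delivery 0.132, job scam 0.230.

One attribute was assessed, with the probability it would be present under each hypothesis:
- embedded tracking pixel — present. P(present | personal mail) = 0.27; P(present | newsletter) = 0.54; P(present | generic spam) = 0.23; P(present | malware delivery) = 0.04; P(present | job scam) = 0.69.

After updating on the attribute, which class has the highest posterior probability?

Multiply each prior by the likelihood of the attribute:
  personal mail: 0.275 × 0.27 = 0.07425
  newsletter: 0.237 × 0.54 = 0.12798
  generic spam: 0.126 × 0.23 = 0.02898
  malware delivery: 0.132 × 0.04 = 0.00528
  job scam: 0.230 × 0.69 = 0.1587
The unnormalized weights sum to 0.39519.
P(personal mail | evidence) ≈ 0.07425 / 0.39519 ≈ 0.188
P(newsletter | evidence) ≈ 0.12798 / 0.39519 ≈ 0.324
P(generic spam | evidence) ≈ 0.02898 / 0.39519 ≈ 0.073
P(malware delivery | evidence) ≈ 0.00528 / 0.39519 ≈ 0.013
P(job scam | evidence) ≈ 0.1587 / 0.39519 ≈ 0.402
The largest is 0.402, so job scam is most probable.

job scam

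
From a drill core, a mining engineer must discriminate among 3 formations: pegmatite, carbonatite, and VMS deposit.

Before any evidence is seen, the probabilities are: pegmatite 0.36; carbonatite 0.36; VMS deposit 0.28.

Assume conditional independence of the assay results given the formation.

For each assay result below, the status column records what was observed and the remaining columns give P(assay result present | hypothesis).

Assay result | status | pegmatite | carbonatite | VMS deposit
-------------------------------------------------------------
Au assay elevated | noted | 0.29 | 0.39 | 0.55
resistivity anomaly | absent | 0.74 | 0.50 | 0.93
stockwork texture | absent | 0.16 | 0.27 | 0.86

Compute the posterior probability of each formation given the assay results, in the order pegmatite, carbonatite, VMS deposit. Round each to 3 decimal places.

0.302, 0.678, 0.020

By Bayes' rule with conditional independence, the unnormalized weight for each hypothesis is prior × ∏ likelihoods (using 1 − P(present | H) for each absent assay result):
  pegmatite: 0.36 × 0.29 × (1 − 0.74) × (1 − 0.16) = 0.022801
  carbonatite: 0.36 × 0.39 × (1 − 0.50) × (1 − 0.27) = 0.051246
  VMS deposit: 0.28 × 0.55 × (1 − 0.93) × (1 − 0.86) = 0.0015092
Normalizing constant Z = 0.022801 + 0.051246 + 0.0015092 = 0.075556.
P(pegmatite | evidence) = 0.022801 / 0.075556 ≈ 0.302
P(carbonatite | evidence) = 0.051246 / 0.075556 ≈ 0.678
P(VMS deposit | evidence) = 0.0015092 / 0.075556 ≈ 0.020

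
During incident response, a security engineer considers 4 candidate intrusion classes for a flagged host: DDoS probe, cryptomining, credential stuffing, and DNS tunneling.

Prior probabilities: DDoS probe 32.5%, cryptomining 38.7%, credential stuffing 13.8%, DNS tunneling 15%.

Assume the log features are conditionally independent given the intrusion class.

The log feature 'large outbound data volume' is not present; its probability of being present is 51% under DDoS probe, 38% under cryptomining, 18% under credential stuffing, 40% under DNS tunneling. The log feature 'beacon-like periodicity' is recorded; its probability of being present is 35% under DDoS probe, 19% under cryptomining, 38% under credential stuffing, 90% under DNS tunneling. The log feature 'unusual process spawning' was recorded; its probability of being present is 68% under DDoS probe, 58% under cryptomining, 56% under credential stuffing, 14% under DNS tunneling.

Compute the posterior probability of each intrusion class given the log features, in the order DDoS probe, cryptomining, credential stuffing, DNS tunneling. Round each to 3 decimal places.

0.380, 0.265, 0.241, 0.114

By Bayes' rule with conditional independence, the unnormalized weight for each hypothesis is prior × ∏ likelihoods (using 1 − P(present | H) for each absent log feature):
  DDoS probe: 0.325 × (1 − 0.51) × 0.35 × 0.68 = 0.037901
  cryptomining: 0.387 × (1 − 0.38) × 0.19 × 0.58 = 0.026441
  credential stuffing: 0.138 × (1 − 0.18) × 0.38 × 0.56 = 0.02408
  DNS tunneling: 0.150 × (1 − 0.40) × 0.90 × 0.14 = 0.01134
Normalizing constant Z = 0.037901 + 0.026441 + 0.02408 + 0.01134 = 0.099763.
P(DDoS probe | evidence) = 0.037901 / 0.099763 ≈ 0.380
P(cryptomining | evidence) = 0.026441 / 0.099763 ≈ 0.265
P(credential stuffing | evidence) = 0.02408 / 0.099763 ≈ 0.241
P(DNS tunneling | evidence) = 0.01134 / 0.099763 ≈ 0.114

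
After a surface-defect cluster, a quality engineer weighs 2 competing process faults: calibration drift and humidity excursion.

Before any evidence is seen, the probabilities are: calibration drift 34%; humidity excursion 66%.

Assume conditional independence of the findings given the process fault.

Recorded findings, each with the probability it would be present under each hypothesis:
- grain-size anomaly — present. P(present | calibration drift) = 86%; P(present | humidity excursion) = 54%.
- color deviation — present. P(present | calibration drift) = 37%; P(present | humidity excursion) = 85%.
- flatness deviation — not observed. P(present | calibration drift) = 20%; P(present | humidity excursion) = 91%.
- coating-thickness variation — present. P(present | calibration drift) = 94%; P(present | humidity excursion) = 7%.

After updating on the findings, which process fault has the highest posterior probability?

calibration drift

By Bayes' rule with conditional independence, the unnormalized weight for each hypothesis is prior × ∏ likelihoods (using 1 − P(present | H) for each absent finding):
  calibration drift: 0.34 × 0.86 × 0.37 × (1 − 0.20) × 0.94 = 0.081357
  humidity excursion: 0.66 × 0.54 × 0.85 × (1 − 0.91) × 0.07 = 0.0019085
Marginal likelihood of the evidence = 0.083266.
P(calibration drift | evidence) ≈ 0.081357 / 0.083266 ≈ 0.977
P(humidity excursion | evidence) ≈ 0.0019085 / 0.083266 ≈ 0.023
The largest is 0.977, so calibration drift is most probable.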